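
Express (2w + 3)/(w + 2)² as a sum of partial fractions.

(2w + 3) = A(w + 2) + B. At w = -2: B = 2·(-2) + 3 = -1. Coeff of w: A = 2
Result: 2/(w + 2) - 1/(w + 2)²


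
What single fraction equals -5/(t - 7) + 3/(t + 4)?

Common denominator (t - 7)(t + 4). Numerator: -5(t + 4) + 3(t - 7) = (-5t - 20) + (3t - 21) = -2t - 41
Result: (-2t - 41)/[(t - 7)(t + 4)]


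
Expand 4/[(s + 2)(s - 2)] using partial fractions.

4/(s + 2)(s - 2) = α/(s + 2) + β/(s - 2). α = 4/(-2 - 2) = -1, β = 4/(2 + 2) = 1
Result: -1/(s + 2) + 1/(s - 2)


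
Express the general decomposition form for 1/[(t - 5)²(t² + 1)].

Repeated linear + quadratic: P/(t - 5) + Q/(t - 5)² + (Rt + S)/(t² + 1)


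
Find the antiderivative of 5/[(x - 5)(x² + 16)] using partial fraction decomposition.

Cover-up at x=5: A = 5/(5²+16) = 5/41. Coeff matching: B = -5/41, C = -25/41. Decomposition: (5/41)/(x - 5) - ((5/41)x + 25/41)/(x² + 16). Integrate: linear → ln, quadratic → (1/2)ln + arctan: (5/41) ln|(x - 5)| - (5/82) ln(x² + 16) - (25/164) arctan(x/4) + C


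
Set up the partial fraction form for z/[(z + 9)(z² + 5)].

Linear + irreducible quadratic: P/(z + 9) + (Qz + R)/(z² + 5)


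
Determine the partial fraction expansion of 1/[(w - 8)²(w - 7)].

Cover-up at w=7: γ = 1/(7 - 8)² = 1. Cover-up at w=8: β = 1/(8 - 7) = 1. Comparing w² coeff: α = -γ = -1
Result: -1/(w - 8) + 1/(w - 8)² + 1/(w - 7)


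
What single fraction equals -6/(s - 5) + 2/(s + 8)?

Common denominator (s - 5)(s + 8). Numerator: -6(s + 8) + 2(s - 5) = (-6s - 48) + (2s - 10) = -4s - 58
Result: (-4s - 58)/[(s - 5)(s + 8)]


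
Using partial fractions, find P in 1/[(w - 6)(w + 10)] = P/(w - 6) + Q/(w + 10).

Cover-up at w = 6: P = 1/(6 + 10) = 1/16


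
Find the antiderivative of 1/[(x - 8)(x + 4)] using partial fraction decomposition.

Decompose: 1/[(x - 8)(x + 4)] = (1/12)/(x - 8) - (1/12)/(x + 4). Integrate each term: (1/12) ln|(x - 8)| - (1/12) ln|(x + 4)| + C


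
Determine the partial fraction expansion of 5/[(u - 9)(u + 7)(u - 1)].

Using cover-up method: A = 5/128, B = 5/128, C = -5/64
Result: (5/128)/(u - 9) + (5/128)/(u + 7) - (5/64)/(u - 1)


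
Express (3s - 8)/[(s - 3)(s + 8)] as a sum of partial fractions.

At s=3: α = (3·3 - 8)/(3 + 8) = 1/11. At s=-8: β = (3·(-8) - 8)/(-8 - 3) = 32/11
Result: (1/11)/(s - 3) + (32/11)/(s + 8)


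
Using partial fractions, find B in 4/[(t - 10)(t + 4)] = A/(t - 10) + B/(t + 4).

Cover-up at t = -4: B = 4/(-4 - 10) = -4/14 = -2/7


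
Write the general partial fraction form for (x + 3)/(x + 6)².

Repeated linear factor: A/(x + 6) + B/(x + 6)²


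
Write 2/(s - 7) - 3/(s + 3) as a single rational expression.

Common denominator (s - 7)(s + 3). Numerator: 2(s + 3) - 3(s - 7) = (2s + 6) - (3s - 21) = -s + 27
Result: (-s + 27)/[(s - 7)(s + 3)]


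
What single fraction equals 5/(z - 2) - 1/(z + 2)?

Common denominator (z - 2)(z + 2). Numerator: 5(z + 2) - 1(z - 2) = (5z + 10) - (z - 2) = 4z + 12
Result: (4z + 12)/[(z - 2)(z + 2)]


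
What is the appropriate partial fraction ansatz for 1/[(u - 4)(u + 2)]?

Distinct linear factors: P/(u - 4) + Q/(u + 2)


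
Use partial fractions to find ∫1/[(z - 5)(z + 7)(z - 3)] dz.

Cover-up: α = 1/24, β = 1/120, γ = -1/20. Decomposition: (1/24)/(z - 5) + (1/120)/(z + 7) - (1/20)/(z - 3). Integrate each term: (1/24) ln|(z - 5)| + (1/120) ln|(z + 7)| - (1/20) ln|(z - 3)| + C


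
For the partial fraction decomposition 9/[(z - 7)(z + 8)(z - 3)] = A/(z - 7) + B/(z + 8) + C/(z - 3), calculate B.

Cover-up at z = -8: B = 9/[(-8 - 7)(-8 - 3)] = 9/[(-15)(-11)] = 9/165 = 3/55


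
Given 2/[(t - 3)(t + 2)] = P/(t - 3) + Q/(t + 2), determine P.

Cover-up at t = 3: P = 2/(3 + 2) = 2/5


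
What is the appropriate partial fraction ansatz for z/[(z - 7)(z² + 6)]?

Linear + irreducible quadratic: P/(z - 7) + (Qz + R)/(z² + 6)


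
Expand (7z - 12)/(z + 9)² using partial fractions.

(7z - 12) = A(z + 9) + B. At z = -9: B = 7·(-9) - 12 = -75. Coeff of z: A = 7
Result: 7/(z + 9) - 75/(z + 9)²


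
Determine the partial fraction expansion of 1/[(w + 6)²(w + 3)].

Cover-up at w=-3: C = 1/(-3 + 6)² = 1/9. Cover-up at w=-6: B = 1/(-6 + 3) = -1/3. Comparing w² coeff: A = -C = -1/9
Result: (-1/9)/(w + 6) - (1/3)/(w + 6)² + (1/9)/(w + 3)


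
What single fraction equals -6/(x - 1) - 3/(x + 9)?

Common denominator (x - 1)(x + 9). Numerator: -6(x + 9) - 3(x - 1) = (-6x - 54) - (3x - 3) = -9x - 51
Result: (-9x - 51)/[(x - 1)(x + 9)]


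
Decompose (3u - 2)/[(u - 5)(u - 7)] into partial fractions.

At u=5: A = (3·5 - 2)/(5 - 7) = -13/2. At u=7: B = (3·7 - 2)/(7 - 5) = 19/2
Result: (-13/2)/(u - 5) + (19/2)/(u - 7)


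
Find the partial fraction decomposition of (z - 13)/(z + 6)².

(z - 13) = A(z + 6) + B. At z = -6: B = 1·(-6) - 13 = -19. Coeff of z: A = 1
Result: 1/(z + 6) - 19/(z + 6)²


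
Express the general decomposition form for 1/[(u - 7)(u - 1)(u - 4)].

Three distinct linear factors: P/(u - 7) + Q/(u - 1) + R/(u - 4)


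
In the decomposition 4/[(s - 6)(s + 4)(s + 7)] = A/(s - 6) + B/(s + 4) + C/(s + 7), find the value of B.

Cover-up at s = -4: B = 4/[(-4 - 6)(-4 + 7)] = 4/[(-10)(3)] = -4/30 = -2/15


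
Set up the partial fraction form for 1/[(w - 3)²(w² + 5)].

Repeated linear + quadratic: α/(w - 3) + β/(w - 3)² + (γw + δ)/(w² + 5)


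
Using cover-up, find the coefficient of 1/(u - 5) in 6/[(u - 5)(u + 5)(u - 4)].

Cover (u - 5), set u=5: 6/[(5 + 5)(5 - 4)] = 3/5


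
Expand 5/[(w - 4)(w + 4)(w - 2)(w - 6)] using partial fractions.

Using Heaviside cover-up: (-5/32)/(w - 4) - (1/96)/(w + 4) + (5/48)/(w - 2) + (1/16)/(w - 6)


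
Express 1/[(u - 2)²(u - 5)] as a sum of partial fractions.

Cover-up at u=5: γ = 1/(5 - 2)² = 1/9. Cover-up at u=2: β = 1/(2 - 5) = -1/3. Comparing u² coeff: α = -γ = -1/9
Result: (-1/9)/(u - 2) - (1/3)/(u - 2)² + (1/9)/(u - 5)


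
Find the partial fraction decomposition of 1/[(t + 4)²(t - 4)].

Cover-up at t=4: C = 1/(4 + 4)² = 1/64. Cover-up at t=-4: B = 1/(-4 - 4) = -1/8. Comparing t² coeff: A = -C = -1/64
Result: (-1/64)/(t + 4) - (1/8)/(t + 4)² + (1/64)/(t - 4)


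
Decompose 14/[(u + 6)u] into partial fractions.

14/(u + 6)u = P/(u + 6) + Q/u. P = 14/(-6 - 0) = -7/3, Q = 14/(0 + 6) = 7/3
Result: (-7/3)/(u + 6) + (7/3)/u


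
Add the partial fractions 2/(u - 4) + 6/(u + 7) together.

Common denominator (u - 4)(u + 7). Numerator: 2(u + 7) + 6(u - 4) = (2u + 14) + (6u - 24) = 8u - 10
Result: (8u - 10)/[(u - 4)(u + 7)]


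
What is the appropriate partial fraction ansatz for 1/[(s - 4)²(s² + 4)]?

Repeated linear + quadratic: P/(s - 4) + Q/(s - 4)² + (Rs + S)/(s² + 4)


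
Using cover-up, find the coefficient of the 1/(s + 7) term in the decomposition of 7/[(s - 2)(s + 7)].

Cover (s + 7), set s=-7: 7/((s - 2) at s=-7) = 7/(-9) = -7/9


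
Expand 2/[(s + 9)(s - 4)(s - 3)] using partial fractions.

Using cover-up method: α = 1/78, β = 2/13, γ = -1/6
Result: (1/78)/(s + 9) + (2/13)/(s - 4) - (1/6)/(s - 3)


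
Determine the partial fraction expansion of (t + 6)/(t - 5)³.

(t + 6) = P(t - 5)² + Q(t - 5) + R. At t = 5: R = 1·5 + 6 = 11. Coefficients: P = 0, Q = 1
Result: 1/(t - 5)² + 11/(t - 5)³


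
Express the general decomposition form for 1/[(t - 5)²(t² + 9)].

Repeated linear + quadratic: A/(t - 5) + B/(t - 5)² + (Ct + D)/(t² + 9)


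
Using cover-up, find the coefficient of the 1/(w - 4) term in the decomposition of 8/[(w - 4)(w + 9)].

Cover (w - 4), set w=4: 8/((w + 9) at w=4) = 8/(13) = 8/13


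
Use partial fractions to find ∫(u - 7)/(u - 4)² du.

Decompose: P = 1, Q = 1·4 - 7 = -3, so (u - 7)/(u - 4)² = 1/(u - 4) - 3/(u - 4)². Integrate: ∫ P/(u - 4) du = ln|(u - 4)|; ∫ Q/(u - 4)² du = 3/(u - 4). Sum: ln|(u - 4)| + 3/(u - 4) + C


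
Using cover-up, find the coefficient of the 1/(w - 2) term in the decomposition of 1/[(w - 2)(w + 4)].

Cover (w - 2), set w=2: 1/((w + 4) at w=2) = 1/(6) = 1/6


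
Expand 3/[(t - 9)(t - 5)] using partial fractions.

3/(t - 9)(t - 5) = A/(t - 9) + B/(t - 5). A = 3/(9 - 5) = 3/4, B = 3/(5 - 9) = -3/4
Result: (3/4)/(t - 9) - (3/4)/(t - 5)


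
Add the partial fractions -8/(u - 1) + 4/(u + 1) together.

Common denominator (u - 1)(u + 1). Numerator: -8(u + 1) + 4(u - 1) = (-8u - 8) + (4u - 4) = -4u - 12
Result: (-4u - 12)/[(u - 1)(u + 1)]


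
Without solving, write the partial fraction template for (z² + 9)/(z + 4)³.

Repeated linear factor (power 3): α/(z + 4) + β/(z + 4)² + γ/(z + 4)³


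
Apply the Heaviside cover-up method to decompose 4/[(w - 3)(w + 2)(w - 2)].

Cover (w - 3), w=3: P = 4/[(3 + 2)(3 - 2)] = 4/5. Cover (w + 2), w=-2: Q = 4/[(-2 - 3)(-2 - 2)] = 1/5. Cover (w - 2), w=2: R = 4/[(2 - 3)(2 + 2)] = -1.
Result: (4/5)/(w - 3) + (1/5)/(w + 2) - 1/(w - 2)


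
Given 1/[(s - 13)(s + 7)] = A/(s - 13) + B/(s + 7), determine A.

Cover-up at s = 13: A = 1/(13 + 7) = 1/20


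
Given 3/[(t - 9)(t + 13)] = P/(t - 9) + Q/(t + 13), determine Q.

Cover-up at t = -13: Q = 3/(-13 - 9) = -3/22


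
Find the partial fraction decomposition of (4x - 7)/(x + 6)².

(4x - 7) = α(x + 6) + β. At x = -6: β = 4·(-6) - 7 = -31. Coeff of x: α = 4
Result: 4/(x + 6) - 31/(x + 6)²


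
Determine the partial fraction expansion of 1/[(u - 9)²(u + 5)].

Cover-up at u=-5: C = 1/(-5 - 9)² = 1/196. Cover-up at u=9: B = 1/(9 + 5) = 1/14. Comparing u² coeff: A = -C = -1/196
Result: (-1/196)/(u - 9) + (1/14)/(u - 9)² + (1/196)/(u + 5)


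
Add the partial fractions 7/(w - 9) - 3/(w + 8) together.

Common denominator (w - 9)(w + 8). Numerator: 7(w + 8) - 3(w - 9) = (7w + 56) - (3w - 27) = 4w + 83
Result: (4w + 83)/[(w - 9)(w + 8)]


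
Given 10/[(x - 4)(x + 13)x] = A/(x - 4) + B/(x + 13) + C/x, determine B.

Cover-up at x = -13: B = 10/[(-13 - 4)(-13 - 0)] = 10/[(-17)(-13)] = 10/221


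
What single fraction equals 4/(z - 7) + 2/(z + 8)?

Common denominator (z - 7)(z + 8). Numerator: 4(z + 8) + 2(z - 7) = (4z + 32) + (2z - 14) = 6z + 18
Result: (6z + 18)/[(z - 7)(z + 8)]


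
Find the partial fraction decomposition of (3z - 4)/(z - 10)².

(3z - 4) = A(z - 10) + B. At z = 10: B = 3·10 - 4 = 26. Coeff of z: A = 3
Result: 3/(z - 10) + 26/(z - 10)²


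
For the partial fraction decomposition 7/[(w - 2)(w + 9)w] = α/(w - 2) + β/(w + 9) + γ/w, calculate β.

Cover-up at w = -9: β = 7/[(-9 - 2)(-9 - 0)] = 7/[(-11)(-9)] = 7/99


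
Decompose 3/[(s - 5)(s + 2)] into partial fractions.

3/(s - 5)(s + 2) = P/(s - 5) + Q/(s + 2). P = 3/(5 + 2) = 3/7, Q = 3/(-2 - 5) = -3/7
Result: (3/7)/(s - 5) - (3/7)/(s + 2)


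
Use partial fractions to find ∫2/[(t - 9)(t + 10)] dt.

Decompose: 2/[(t - 9)(t + 10)] = (2/19)/(t - 9) - (2/19)/(t + 10). Integrate each term: (2/19) ln|(t - 9)| - (2/19) ln|(t + 10)| + C


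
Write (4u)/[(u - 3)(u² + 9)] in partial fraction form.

At u=3: α = (4·3 + 0)/(3² + 9) = 2/3. β = -α = -2/3, γ = 4 - 3·α = 2
Result: (2/3)/(u - 3) - ((2/3)u - 2)/(u² + 9)


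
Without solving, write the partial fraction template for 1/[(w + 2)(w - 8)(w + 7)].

Three distinct linear factors: A/(w + 2) + B/(w - 8) + C/(w + 7)


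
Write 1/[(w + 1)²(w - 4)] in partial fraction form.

Cover-up at w=4: γ = 1/(4 + 1)² = 1/25. Cover-up at w=-1: β = 1/(-1 - 4) = -1/5. Comparing w² coeff: α = -γ = -1/25
Result: (-1/25)/(w + 1) - (1/5)/(w + 1)² + (1/25)/(w - 4)


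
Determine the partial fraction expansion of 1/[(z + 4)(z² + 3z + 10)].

Cover-up at z = -4: P = 1/((-4)² + 3·(-4) + 10) = 1/14. Then Q = -P = -1/14, R = -P·(3 - 4) = 1/14
Result: (1/14)/(z + 4) - ((1/14)z - 1/14)/(z² + 3z + 10)


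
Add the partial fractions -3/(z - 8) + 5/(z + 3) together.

Common denominator (z - 8)(z + 3). Numerator: -3(z + 3) + 5(z - 8) = (-3z - 9) + (5z - 40) = 2z - 49
Result: (2z - 49)/[(z - 8)(z + 3)]


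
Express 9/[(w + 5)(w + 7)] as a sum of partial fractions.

9/(w + 5)(w + 7) = α/(w + 5) + β/(w + 7). α = 9/(-5 + 7) = 9/2, β = 9/(-7 + 5) = -9/2
Result: (9/2)/(w + 5) - (9/2)/(w + 7)


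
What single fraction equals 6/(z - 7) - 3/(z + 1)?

Common denominator (z - 7)(z + 1). Numerator: 6(z + 1) - 3(z - 7) = (6z + 6) - (3z - 21) = 3z + 27
Result: (3z + 27)/[(z - 7)(z + 1)]


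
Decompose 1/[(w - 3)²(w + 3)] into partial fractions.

Cover-up at w=-3: C = 1/(-3 - 3)² = 1/36. Cover-up at w=3: B = 1/(3 + 3) = 1/6. Comparing w² coeff: A = -C = -1/36
Result: (-1/36)/(w - 3) + (1/6)/(w - 3)² + (1/36)/(w + 3)


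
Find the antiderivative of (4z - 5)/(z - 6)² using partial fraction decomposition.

Decompose: α = 4, β = 4·6 - 5 = 19, so (4z - 5)/(z - 6)² = 4/(z - 6) + 19/(z - 6)². Integrate: ∫ α/(z - 6) dz = 4 ln|(z - 6)|; ∫ β/(z - 6)² dz = -19/(z - 6). Sum: 4 ln|(z - 6)| - 19/(z - 6) + C


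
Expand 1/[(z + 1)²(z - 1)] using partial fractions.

Cover-up at z=1: C = 1/(1 + 1)² = 1/4. Cover-up at z=-1: B = 1/(-1 - 1) = -1/2. Comparing z² coeff: A = -C = -1/4
Result: (-1/4)/(z + 1) - (1/2)/(z + 1)² + (1/4)/(z - 1)


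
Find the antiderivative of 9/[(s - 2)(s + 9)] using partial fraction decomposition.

Decompose: 9/[(s - 2)(s + 9)] = (9/11)/(s - 2) - (9/11)/(s + 9). Integrate each term: (9/11) ln|(s - 2)| - (9/11) ln|(s + 9)| + C


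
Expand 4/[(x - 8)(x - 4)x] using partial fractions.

Using cover-up method: α = 1/8, β = -1/4, γ = 1/8
Result: (1/8)/(x - 8) - (1/4)/(x - 4) + (1/8)/x


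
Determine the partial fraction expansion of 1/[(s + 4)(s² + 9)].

Cover-up at s = -4: P = 1/((-4)² + 9) = 1/25. Then Q = -P = -1/25, R = -P·(0 - 4) = 4/25
Result: (1/25)/(s + 4) - ((1/25)s - 4/25)/(s² + 9)


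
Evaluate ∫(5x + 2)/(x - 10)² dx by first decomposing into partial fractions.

Decompose: P = 5, Q = 5·10 + 2 = 52, so (5x + 2)/(x - 10)² = 5/(x - 10) + 52/(x - 10)². Integrate: ∫ P/(x - 10) dx = 5 ln|(x - 10)|; ∫ Q/(x - 10)² dx = -52/(x - 10). Sum: 5 ln|(x - 10)| - 52/(x - 10) + C


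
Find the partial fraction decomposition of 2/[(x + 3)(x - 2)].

2/(x + 3)(x - 2) = A/(x + 3) + B/(x - 2). A = 2/(-3 - 2) = -2/5, B = 2/(2 + 3) = 2/5
Result: (-2/5)/(x + 3) + (2/5)/(x - 2)


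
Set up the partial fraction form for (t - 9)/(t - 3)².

Repeated linear factor: α/(t - 3) + β/(t - 3)²


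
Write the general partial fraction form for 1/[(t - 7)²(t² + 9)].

Repeated linear + quadratic: P/(t - 7) + Q/(t - 7)² + (Rt + S)/(t² + 9)


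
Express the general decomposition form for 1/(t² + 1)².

Repeated quadratic factor: (αt + β)/(t² + 1) + (γt + δ)/(t² + 1)²


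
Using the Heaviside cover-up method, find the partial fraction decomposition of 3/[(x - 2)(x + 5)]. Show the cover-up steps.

Cover (x - 2): set x=2, get α = 3/(2 + 5) = 3/7. Cover (x + 5): set x=-5, get β = 3/(-5 - 2) = -3/7.
Result: (3/7)/(x - 2) - (3/7)/(x + 5)


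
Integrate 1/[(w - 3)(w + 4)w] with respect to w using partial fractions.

Cover-up: P = 1/21, Q = 1/28, R = -1/12. Decomposition: (1/21)/(w - 3) + (1/28)/(w + 4) - (1/12)/w. Integrate each term: (1/21) ln|(w - 3)| + (1/28) ln|(w + 4)| - (1/12) ln|w| + C


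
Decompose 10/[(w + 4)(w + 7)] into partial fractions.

10/(w + 4)(w + 7) = α/(w + 4) + β/(w + 7). α = 10/(-4 + 7) = 10/3, β = 10/(-7 + 4) = -10/3
Result: (10/3)/(w + 4) - (10/3)/(w + 7)


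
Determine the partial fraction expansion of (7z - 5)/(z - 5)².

(7z - 5) = P(z - 5) + Q. At z = 5: Q = 7·5 - 5 = 30. Coeff of z: P = 7
Result: 7/(z - 5) + 30/(z - 5)²


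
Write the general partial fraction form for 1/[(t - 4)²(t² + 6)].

Repeated linear + quadratic: α/(t - 4) + β/(t - 4)² + (γt + δ)/(t² + 6)


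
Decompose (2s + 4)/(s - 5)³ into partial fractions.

(2s + 4) = P(s - 5)² + Q(s - 5) + R. At s = 5: R = 2·5 + 4 = 14. Coefficients: P = 0, Q = 2
Result: 2/(s - 5)² + 14/(s - 5)³


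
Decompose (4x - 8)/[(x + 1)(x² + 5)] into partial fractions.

At x=-1: P = (4·(-1) - 8)/((-1)² + 5) = -2. Q = -P = 2, R = 4 - (-1)·P = 2
Result: -2/(x + 1) + (2x + 2)/(x² + 5)


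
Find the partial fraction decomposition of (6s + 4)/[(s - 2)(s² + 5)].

At s=2: α = (6·2 + 4)/(2² + 5) = 16/9. β = -α = -16/9, γ = 6 - 2·α = 22/9
Result: (16/9)/(s - 2) - ((16/9)s - 22/9)/(s² + 5)


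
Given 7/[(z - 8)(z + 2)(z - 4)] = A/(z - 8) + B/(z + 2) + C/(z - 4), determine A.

Cover-up at z = 8: A = 7/[(8 + 2)(8 - 4)] = 7/[(10)(4)] = 7/40


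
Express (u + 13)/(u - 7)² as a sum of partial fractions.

(u + 13) = P(u - 7) + Q. At u = 7: Q = 1·7 + 13 = 20. Coeff of u: P = 1
Result: 1/(u - 7) + 20/(u - 7)²


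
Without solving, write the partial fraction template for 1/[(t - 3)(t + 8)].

Distinct linear factors: P/(t - 3) + Q/(t + 8)


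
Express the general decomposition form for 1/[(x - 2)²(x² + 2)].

Repeated linear + quadratic: P/(x - 2) + Q/(x - 2)² + (Rx + S)/(x² + 2)


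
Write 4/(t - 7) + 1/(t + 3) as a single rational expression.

Common denominator (t - 7)(t + 3). Numerator: 4(t + 3) + 1(t - 7) = (4t + 12) + (t - 7) = 5t + 5
Result: (5t + 5)/[(t - 7)(t + 3)]


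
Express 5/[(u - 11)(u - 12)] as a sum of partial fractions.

5/(u - 11)(u - 12) = α/(u - 11) + β/(u - 12). α = 5/(11 - 12) = -5, β = 5/(12 - 11) = 5
Result: -5/(u - 11) + 5/(u - 12)


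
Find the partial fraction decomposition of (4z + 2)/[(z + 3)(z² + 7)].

At z=-3: α = (4·(-3) + 2)/((-3)² + 7) = -5/8. β = -α = 5/8, γ = 4 - (-3)·α = 17/8
Result: (-5/8)/(z + 3) + ((5/8)z + 17/8)/(z² + 7)


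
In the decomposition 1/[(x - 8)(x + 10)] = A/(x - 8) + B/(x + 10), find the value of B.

Cover-up at x = -10: B = 1/(-10 - 8) = -1/18


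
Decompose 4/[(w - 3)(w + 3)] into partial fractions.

4/(w - 3)(w + 3) = α/(w - 3) + β/(w + 3). α = 4/(3 + 3) = 2/3, β = 4/(-3 - 3) = -2/3
Result: (2/3)/(w - 3) - (2/3)/(w + 3)


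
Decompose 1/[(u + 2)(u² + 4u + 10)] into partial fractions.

Cover-up at u = -2: P = 1/((-2)² + 4·(-2) + 10) = 1/6. Then Q = -P = -1/6, R = -P·(4 - 2) = -1/3
Result: (1/6)/(u + 2) - ((1/6)u + 1/3)/(u² + 4u + 10)


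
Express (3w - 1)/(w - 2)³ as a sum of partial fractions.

(3w - 1) = P(w - 2)² + Q(w - 2) + R. At w = 2: R = 3·2 - 1 = 5. Coefficients: P = 0, Q = 3
Result: 3/(w - 2)² + 5/(w - 2)³


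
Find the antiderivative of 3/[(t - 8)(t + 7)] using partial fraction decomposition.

Decompose: 3/[(t - 8)(t + 7)] = (1/5)/(t - 8) - (1/5)/(t + 7). Integrate each term: (1/5) ln|(t - 8)| - (1/5) ln|(t + 7)| + C


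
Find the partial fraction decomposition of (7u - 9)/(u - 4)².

(7u - 9) = A(u - 4) + B. At u = 4: B = 7·4 - 9 = 19. Coeff of u: A = 7
Result: 7/(u - 4) + 19/(u - 4)²


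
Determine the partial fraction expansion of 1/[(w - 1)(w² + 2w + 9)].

Cover-up at w = 1: A = 1/(1² + 2·1 + 9) = 1/12. Then B = -A = -1/12, C = -A·(2 + 1) = -1/4
Result: (1/12)/(w - 1) - ((1/12)w + 1/4)/(w² + 2w + 9)


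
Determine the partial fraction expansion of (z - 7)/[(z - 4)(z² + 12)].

At z=4: α = (1·4 - 7)/(4² + 12) = -3/28. β = -α = 3/28, γ = 1 - 4·α = 10/7
Result: (-3/28)/(z - 4) + ((3/28)z + 10/7)/(z² + 12)


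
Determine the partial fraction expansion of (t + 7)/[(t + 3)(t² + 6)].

At t=-3: A = (1·(-3) + 7)/((-3)² + 6) = 4/15. B = -A = -4/15, C = 1 - (-3)·A = 9/5
Result: (4/15)/(t + 3) - ((4/15)t - 9/5)/(t² + 6)


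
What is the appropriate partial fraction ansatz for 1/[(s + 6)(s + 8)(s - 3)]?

Three distinct linear factors: A/(s + 6) + B/(s + 8) + C/(s - 3)


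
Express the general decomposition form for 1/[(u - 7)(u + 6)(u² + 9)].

Two linear + quadratic: A/(u - 7) + B/(u + 6) + (Cu + D)/(u² + 9)


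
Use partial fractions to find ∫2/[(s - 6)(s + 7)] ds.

Decompose: 2/[(s - 6)(s + 7)] = (2/13)/(s - 6) - (2/13)/(s + 7). Integrate each term: (2/13) ln|(s - 6)| - (2/13) ln|(s + 7)| + C


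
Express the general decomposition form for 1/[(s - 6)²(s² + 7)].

Repeated linear + quadratic: α/(s - 6) + β/(s - 6)² + (γs + δ)/(s² + 7)


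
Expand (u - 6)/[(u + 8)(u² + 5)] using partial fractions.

At u=-8: A = (1·(-8) - 6)/((-8)² + 5) = -14/69. B = -A = 14/69, C = 1 - (-8)·A = -43/69
Result: (-14/69)/(u + 8) + ((14/69)u - 43/69)/(u² + 5)


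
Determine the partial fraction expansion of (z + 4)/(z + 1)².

(z + 4) = α(z + 1) + β. At z = -1: β = 1·(-1) + 4 = 3. Coeff of z: α = 1
Result: 1/(z + 1) + 3/(z + 1)²


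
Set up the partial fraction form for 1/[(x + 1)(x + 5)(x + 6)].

Three distinct linear factors: P/(x + 1) + Q/(x + 5) + R/(x + 6)


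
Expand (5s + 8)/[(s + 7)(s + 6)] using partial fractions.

At s=-7: A = (5·(-7) + 8)/(-7 + 6) = 27. At s=-6: B = (5·(-6) + 8)/(-6 + 7) = -22
Result: 27/(s + 7) - 22/(s + 6)


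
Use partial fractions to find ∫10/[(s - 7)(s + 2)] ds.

Decompose: 10/[(s - 7)(s + 2)] = (10/9)/(s - 7) - (10/9)/(s + 2). Integrate each term: (10/9) ln|(s - 7)| - (10/9) ln|(s + 2)| + C


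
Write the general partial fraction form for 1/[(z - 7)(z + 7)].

Distinct linear factors: A/(z - 7) + B/(z + 7)


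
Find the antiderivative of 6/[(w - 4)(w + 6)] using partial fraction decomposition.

Decompose: 6/[(w - 4)(w + 6)] = (3/5)/(w - 4) - (3/5)/(w + 6). Integrate each term: (3/5) ln|(w - 4)| - (3/5) ln|(w + 6)| + C


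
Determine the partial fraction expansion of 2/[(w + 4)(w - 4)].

2/(w + 4)(w - 4) = P/(w + 4) + Q/(w - 4). P = 2/(-4 - 4) = -1/4, Q = 2/(4 + 4) = 1/4
Result: (-1/4)/(w + 4) + (1/4)/(w - 4)


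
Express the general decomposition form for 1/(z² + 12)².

Repeated quadratic factor: (αz + β)/(z² + 12) + (γz + δ)/(z² + 12)²


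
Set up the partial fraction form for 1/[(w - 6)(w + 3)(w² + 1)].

Two linear + quadratic: α/(w - 6) + β/(w + 3) + (γw + δ)/(w² + 1)


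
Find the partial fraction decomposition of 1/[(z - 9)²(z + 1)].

Cover-up at z=-1: R = 1/(-1 - 9)² = 1/100. Cover-up at z=9: Q = 1/(9 + 1) = 1/10. Comparing z² coeff: P = -R = -1/100
Result: (-1/100)/(z - 9) + (1/10)/(z - 9)² + (1/100)/(z + 1)


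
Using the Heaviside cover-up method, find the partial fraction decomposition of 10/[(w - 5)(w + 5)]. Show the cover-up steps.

Cover (w - 5): set w=5, get P = 10/(5 + 5) = 1. Cover (w + 5): set w=-5, get Q = 10/(-5 - 5) = -1.
Result: 1/(w - 5) - 1/(w + 5)


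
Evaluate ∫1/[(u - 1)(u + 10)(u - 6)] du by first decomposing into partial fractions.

Cover-up: P = -1/55, Q = 1/176, R = 1/80. Decomposition: (-1/55)/(u - 1) + (1/176)/(u + 10) + (1/80)/(u - 6). Integrate each term: (-1/55) ln|(u - 1)| + (1/176) ln|(u + 10)| + (1/80) ln|(u - 6)| + C


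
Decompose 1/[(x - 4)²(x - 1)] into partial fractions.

Cover-up at x=1: R = 1/(1 - 4)² = 1/9. Cover-up at x=4: Q = 1/(4 - 1) = 1/3. Comparing x² coeff: P = -R = -1/9
Result: (-1/9)/(x - 4) + (1/3)/(x - 4)² + (1/9)/(x - 1)


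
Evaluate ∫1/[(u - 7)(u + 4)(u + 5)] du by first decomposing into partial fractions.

Cover-up: A = 1/132, B = -1/11, C = 1/12. Decomposition: (1/132)/(u - 7) - (1/11)/(u + 4) + (1/12)/(u + 5). Integrate each term: (1/132) ln|(u - 7)| - (1/11) ln|(u + 4)| + (1/12) ln|(u + 5)| + C


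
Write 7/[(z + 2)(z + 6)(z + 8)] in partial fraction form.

Using cover-up method: A = 7/24, B = -7/8, C = 7/12
Result: (7/24)/(z + 2) - (7/8)/(z + 6) + (7/12)/(z + 8)


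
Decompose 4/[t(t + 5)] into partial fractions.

4/t(t + 5) = A/t + B/(t + 5). A = 4/(0 + 5) = 4/5, B = 4/(-5 - 0) = -4/5
Result: (4/5)/t - (4/5)/(t + 5)


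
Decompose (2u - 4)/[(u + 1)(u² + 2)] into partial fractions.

At u=-1: P = (2·(-1) - 4)/((-1)² + 2) = -2. Q = -P = 2, R = 2 - (-1)·P = 0
Result: -2/(u + 1) + (2u)/(u² + 2)


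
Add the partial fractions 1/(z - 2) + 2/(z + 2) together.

Common denominator (z - 2)(z + 2). Numerator: 1(z + 2) + 2(z - 2) = (z + 2) + (2z - 4) = 3z - 2
Result: (3z - 2)/[(z - 2)(z + 2)]


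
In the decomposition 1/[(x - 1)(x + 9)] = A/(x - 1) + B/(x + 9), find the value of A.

Cover-up at x = 1: A = 1/(1 + 9) = 1/10


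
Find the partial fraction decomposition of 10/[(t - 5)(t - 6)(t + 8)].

Using cover-up method: A = -10/13, B = 5/7, C = 5/91
Result: (-10/13)/(t - 5) + (5/7)/(t - 6) + (5/91)/(t + 8)


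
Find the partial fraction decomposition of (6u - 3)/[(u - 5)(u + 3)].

At u=5: α = (6·5 - 3)/(5 + 3) = 27/8. At u=-3: β = (6·(-3) - 3)/(-3 - 5) = 21/8
Result: (27/8)/(u - 5) + (21/8)/(u + 3)


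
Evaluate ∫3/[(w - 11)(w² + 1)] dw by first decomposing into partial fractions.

Cover-up at w=11: α = 3/(11²+1) = 3/122. Coeff matching: β = -3/122, γ = -33/122. Decomposition: (3/122)/(w - 11) - ((3/122)w + 33/122)/(w² + 1). Integrate: linear → ln, quadratic → (1/2)ln + arctan: (3/122) ln|(w - 11)| - (3/244) ln(w² + 1) - (33/122) arctan(w) + C


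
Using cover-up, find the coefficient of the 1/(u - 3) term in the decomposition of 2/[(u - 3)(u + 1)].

Cover (u - 3), set u=3: 2/((u + 1) at u=3) = 2/(4) = 1/2


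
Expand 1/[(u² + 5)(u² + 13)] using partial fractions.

Coefficient matching gives A = C = 0, B = 1/(13-5) = 1/8, D = -B = -1/8
Result: (1/8)/(u² + 5) - (1/8)/(u² + 13)


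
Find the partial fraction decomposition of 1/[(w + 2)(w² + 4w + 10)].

Cover-up at w = -2: A = 1/((-2)² + 4·(-2) + 10) = 1/6. Then B = -A = -1/6, C = -A·(4 - 2) = -1/3
Result: (1/6)/(w + 2) - ((1/6)w + 1/3)/(w² + 4w + 10)


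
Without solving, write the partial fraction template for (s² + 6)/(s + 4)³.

Repeated linear factor (power 3): A/(s + 4) + B/(s + 4)² + C/(s + 4)³


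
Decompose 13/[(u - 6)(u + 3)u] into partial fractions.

Using cover-up method: α = 13/54, β = 13/27, γ = -13/18
Result: (13/54)/(u - 6) + (13/27)/(u + 3) - (13/18)/u


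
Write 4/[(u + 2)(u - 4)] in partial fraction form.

4/(u + 2)(u - 4) = α/(u + 2) + β/(u - 4). α = 4/(-2 - 4) = -2/3, β = 4/(4 + 2) = 2/3
Result: (-2/3)/(u + 2) + (2/3)/(u - 4)


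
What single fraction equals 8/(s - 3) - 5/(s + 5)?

Common denominator (s - 3)(s + 5). Numerator: 8(s + 5) - 5(s - 3) = (8s + 40) - (5s - 15) = 3s + 55
Result: (3s + 55)/[(s - 3)(s + 5)]


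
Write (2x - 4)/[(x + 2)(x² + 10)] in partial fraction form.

At x=-2: A = (2·(-2) - 4)/((-2)² + 10) = -4/7. B = -A = 4/7, C = 2 - (-2)·A = 6/7
Result: (-4/7)/(x + 2) + ((4/7)x + 6/7)/(x² + 10)


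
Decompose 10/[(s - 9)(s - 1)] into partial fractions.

10/(s - 9)(s - 1) = P/(s - 9) + Q/(s - 1). P = 10/(9 - 1) = 5/4, Q = 10/(1 - 9) = -5/4
Result: (5/4)/(s - 9) - (5/4)/(s - 1)


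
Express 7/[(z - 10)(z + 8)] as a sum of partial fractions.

7/(z - 10)(z + 8) = α/(z - 10) + β/(z + 8). α = 7/(10 + 8) = 7/18, β = 7/(-8 - 10) = -7/18
Result: (7/18)/(z - 10) - (7/18)/(z + 8)


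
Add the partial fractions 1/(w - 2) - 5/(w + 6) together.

Common denominator (w - 2)(w + 6). Numerator: 1(w + 6) - 5(w - 2) = (w + 6) - (5w - 10) = -4w + 16
Result: (-4w + 16)/[(w - 2)(w + 6)]


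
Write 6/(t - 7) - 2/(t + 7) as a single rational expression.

Common denominator (t - 7)(t + 7). Numerator: 6(t + 7) - 2(t - 7) = (6t + 42) - (2t - 14) = 4t + 56
Result: (4t + 56)/[(t - 7)(t + 7)]


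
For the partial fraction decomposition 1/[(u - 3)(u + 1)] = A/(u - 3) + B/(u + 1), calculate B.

Cover-up at u = -1: B = 1/(-1 - 3) = -1/4


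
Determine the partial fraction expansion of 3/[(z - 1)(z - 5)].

3/(z - 1)(z - 5) = P/(z - 1) + Q/(z - 5). P = 3/(1 - 5) = -3/4, Q = 3/(5 - 1) = 3/4
Result: (-3/4)/(z - 1) + (3/4)/(z - 5)


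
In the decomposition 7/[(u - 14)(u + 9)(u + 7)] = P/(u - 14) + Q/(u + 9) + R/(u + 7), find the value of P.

Cover-up at u = 14: P = 7/[(14 + 9)(14 + 7)] = 7/[(23)(21)] = 7/483 = 1/69


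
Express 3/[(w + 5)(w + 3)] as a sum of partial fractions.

3/(w + 5)(w + 3) = P/(w + 5) + Q/(w + 3). P = 3/(-5 + 3) = -3/2, Q = 3/(-3 + 5) = 3/2
Result: (-3/2)/(w + 5) + (3/2)/(w + 3)


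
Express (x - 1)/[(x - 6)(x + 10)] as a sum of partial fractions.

At x=6: A = (1·6 - 1)/(6 + 10) = 5/16. At x=-10: B = (1·(-10) - 1)/(-10 - 6) = 11/16
Result: (5/16)/(x - 6) + (11/16)/(x + 10)


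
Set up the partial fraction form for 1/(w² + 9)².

Repeated quadratic factor: (αw + β)/(w² + 9) + (γw + δ)/(w² + 9)²


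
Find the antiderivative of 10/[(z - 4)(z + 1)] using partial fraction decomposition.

Decompose: 10/[(z - 4)(z + 1)] = 2/(z - 4) - 2/(z + 1). Integrate each term: 2 ln|(z - 4)| - 2 ln|(z + 1)| + C


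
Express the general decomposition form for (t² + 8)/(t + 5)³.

Repeated linear factor (power 3): A/(t + 5) + B/(t + 5)² + C/(t + 5)³


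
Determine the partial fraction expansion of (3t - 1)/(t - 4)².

(3t - 1) = A(t - 4) + B. At t = 4: B = 3·4 - 1 = 11. Coeff of t: A = 3
Result: 3/(t - 4) + 11/(t - 4)²


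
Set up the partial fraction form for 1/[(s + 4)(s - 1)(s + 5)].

Three distinct linear factors: A/(s + 4) + B/(s - 1) + C/(s + 5)


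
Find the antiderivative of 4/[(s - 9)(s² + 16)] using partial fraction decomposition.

Cover-up at s=9: α = 4/(9²+16) = 4/97. Coeff matching: β = -4/97, γ = -36/97. Decomposition: (4/97)/(s - 9) - ((4/97)s + 36/97)/(s² + 16). Integrate: linear → ln, quadratic → (1/2)ln + arctan: (4/97) ln|(s - 9)| - (2/97) ln(s² + 16) - (9/97) arctan(s/4) + C


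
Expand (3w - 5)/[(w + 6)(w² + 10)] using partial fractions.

At w=-6: A = (3·(-6) - 5)/((-6)² + 10) = -1/2. B = -A = 1/2, C = 3 - (-6)·A = 0
Result: (-1/2)/(w + 6) + ((1/2)w)/(w² + 10)


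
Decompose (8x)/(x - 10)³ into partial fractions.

(8x) = P(x - 10)² + Q(x - 10) + R. At x = 10: R = 8·10 + 0 = 80. Coefficients: P = 0, Q = 8
Result: 8/(x - 10)² + 80/(x - 10)³


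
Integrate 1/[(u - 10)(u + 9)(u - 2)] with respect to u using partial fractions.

Cover-up: P = 1/152, Q = 1/209, R = -1/88. Decomposition: (1/152)/(u - 10) + (1/209)/(u + 9) - (1/88)/(u - 2). Integrate each term: (1/152) ln|(u - 10)| + (1/209) ln|(u + 9)| - (1/88) ln|(u - 2)| + C


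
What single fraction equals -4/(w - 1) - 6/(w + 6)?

Common denominator (w - 1)(w + 6). Numerator: -4(w + 6) - 6(w - 1) = (-4w - 24) - (6w - 6) = -10w - 18
Result: (-10w - 18)/[(w - 1)(w + 6)]


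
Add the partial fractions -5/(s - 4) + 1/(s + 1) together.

Common denominator (s - 4)(s + 1). Numerator: -5(s + 1) + 1(s - 4) = (-5s - 5) + (s - 4) = -4s - 9
Result: (-4s - 9)/[(s - 4)(s + 1)]


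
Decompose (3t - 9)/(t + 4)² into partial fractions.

(3t - 9) = α(t + 4) + β. At t = -4: β = 3·(-4) - 9 = -21. Coeff of t: α = 3
Result: 3/(t + 4) - 21/(t + 4)²


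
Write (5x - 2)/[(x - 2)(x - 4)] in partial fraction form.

At x=2: α = (5·2 - 2)/(2 - 4) = -4. At x=4: β = (5·4 - 2)/(4 - 2) = 9
Result: -4/(x - 2) + 9/(x - 4)


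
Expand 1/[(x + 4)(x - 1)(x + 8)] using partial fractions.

Using cover-up method: α = -1/20, β = 1/45, γ = 1/36
Result: (-1/20)/(x + 4) + (1/45)/(x - 1) + (1/36)/(x + 8)


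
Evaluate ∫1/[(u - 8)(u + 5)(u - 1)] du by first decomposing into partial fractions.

Cover-up: P = 1/91, Q = 1/78, R = -1/42. Decomposition: (1/91)/(u - 8) + (1/78)/(u + 5) - (1/42)/(u - 1). Integrate each term: (1/91) ln|(u - 8)| + (1/78) ln|(u + 5)| - (1/42) ln|(u - 1)| + C


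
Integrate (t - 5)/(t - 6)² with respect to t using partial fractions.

Decompose: P = 1, Q = 1·6 - 5 = 1, so (t - 5)/(t - 6)² = 1/(t - 6) + 1/(t - 6)². Integrate: ∫ P/(t - 6) dt = ln|(t - 6)|; ∫ Q/(t - 6)² dt = -1/(t - 6). Sum: ln|(t - 6)| - 1/(t - 6) + C


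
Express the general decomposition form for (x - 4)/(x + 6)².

Repeated linear factor: A/(x + 6) + B/(x + 6)²


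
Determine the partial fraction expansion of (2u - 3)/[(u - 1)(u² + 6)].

At u=1: α = (2·1 - 3)/(1² + 6) = -1/7. β = -α = 1/7, γ = 2 - 1·α = 15/7
Result: (-1/7)/(u - 1) + ((1/7)u + 15/7)/(u² + 6)


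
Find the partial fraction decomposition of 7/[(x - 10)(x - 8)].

7/(x - 10)(x - 8) = α/(x - 10) + β/(x - 8). α = 7/(10 - 8) = 7/2, β = 7/(8 - 10) = -7/2
Result: (7/2)/(x - 10) - (7/2)/(x - 8)


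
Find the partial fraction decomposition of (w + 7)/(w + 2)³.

(w + 7) = P(w + 2)² + Q(w + 2) + R. At w = -2: R = 1·(-2) + 7 = 5. Coefficients: P = 0, Q = 1
Result: 1/(w + 2)² + 5/(w + 2)³


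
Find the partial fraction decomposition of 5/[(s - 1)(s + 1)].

5/(s - 1)(s + 1) = α/(s - 1) + β/(s + 1). α = 5/(1 + 1) = 5/2, β = 5/(-1 - 1) = -5/2
Result: (5/2)/(s - 1) - (5/2)/(s + 1)


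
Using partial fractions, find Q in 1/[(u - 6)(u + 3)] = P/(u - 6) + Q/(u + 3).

Cover-up at u = -3: Q = 1/(-3 - 6) = -1/9


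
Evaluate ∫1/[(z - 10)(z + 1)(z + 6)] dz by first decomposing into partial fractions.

Cover-up: A = 1/176, B = -1/55, C = 1/80. Decomposition: (1/176)/(z - 10) - (1/55)/(z + 1) + (1/80)/(z + 6). Integrate each term: (1/176) ln|(z - 10)| - (1/55) ln|(z + 1)| + (1/80) ln|(z + 6)| + C


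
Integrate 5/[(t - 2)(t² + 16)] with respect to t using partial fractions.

Cover-up at t=2: α = 5/(2²+16) = 1/4. Coeff matching: β = -1/4, γ = -1/2. Decomposition: (1/4)/(t - 2) - ((1/4)t + 1/2)/(t² + 16). Integrate: linear → ln, quadratic → (1/2)ln + arctan: (1/4) ln|(t - 2)| - (1/8) ln(t² + 16) - (1/8) arctan(t/4) + C


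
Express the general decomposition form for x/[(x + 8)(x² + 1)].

Linear + irreducible quadratic: A/(x + 8) + (Bx + C)/(x² + 1)


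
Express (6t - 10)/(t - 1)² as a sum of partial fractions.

(6t - 10) = A(t - 1) + B. At t = 1: B = 6·1 - 10 = -4. Coeff of t: A = 6
Result: 6/(t - 1) - 4/(t - 1)²


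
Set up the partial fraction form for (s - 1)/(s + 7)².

Repeated linear factor: P/(s + 7) + Q/(s + 7)²


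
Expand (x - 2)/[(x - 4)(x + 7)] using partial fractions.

At x=4: P = (1·4 - 2)/(4 + 7) = 2/11. At x=-7: Q = (1·(-7) - 2)/(-7 - 4) = 9/11
Result: (2/11)/(x - 4) + (9/11)/(x + 7)


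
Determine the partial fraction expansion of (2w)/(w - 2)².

(2w) = A(w - 2) + B. At w = 2: B = 2·2 + 0 = 4. Coeff of w: A = 2
Result: 2/(w - 2) + 4/(w - 2)²


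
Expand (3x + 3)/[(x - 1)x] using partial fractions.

At x=1: A = (3·1 + 3)/(1 - 0) = 6. At x=0: B = (3·0 + 3)/(0 - 1) = -3
Result: 6/(x - 1) - 3/x


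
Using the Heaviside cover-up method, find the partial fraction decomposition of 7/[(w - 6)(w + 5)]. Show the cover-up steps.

Cover (w - 6): set w=6, get A = 7/(6 + 5) = 7/11. Cover (w + 5): set w=-5, get B = 7/(-5 - 6) = -7/11.
Result: (7/11)/(w - 6) - (7/11)/(w + 5)


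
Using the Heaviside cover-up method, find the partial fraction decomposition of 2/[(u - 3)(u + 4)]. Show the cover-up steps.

Cover (u - 3): set u=3, get A = 2/(3 + 4) = 2/7. Cover (u + 4): set u=-4, get B = 2/(-4 - 3) = -2/7.
Result: (2/7)/(u - 3) - (2/7)/(u + 4)


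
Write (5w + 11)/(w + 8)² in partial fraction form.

(5w + 11) = α(w + 8) + β. At w = -8: β = 5·(-8) + 11 = -29. Coeff of w: α = 5
Result: 5/(w + 8) - 29/(w + 8)²


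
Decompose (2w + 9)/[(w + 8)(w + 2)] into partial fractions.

At w=-8: A = (2·(-8) + 9)/(-8 + 2) = 7/6. At w=-2: B = (2·(-2) + 9)/(-2 + 8) = 5/6
Result: (7/6)/(w + 8) + (5/6)/(w + 2)


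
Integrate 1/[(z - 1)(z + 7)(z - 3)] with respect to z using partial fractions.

Cover-up: α = -1/16, β = 1/80, γ = 1/20. Decomposition: (-1/16)/(z - 1) + (1/80)/(z + 7) + (1/20)/(z - 3). Integrate each term: (-1/16) ln|(z - 1)| + (1/80) ln|(z + 7)| + (1/20) ln|(z - 3)| + C


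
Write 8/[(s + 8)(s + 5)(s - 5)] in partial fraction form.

Using cover-up method: α = 8/39, β = -4/15, γ = 4/65
Result: (8/39)/(s + 8) - (4/15)/(s + 5) + (4/65)/(s - 5)


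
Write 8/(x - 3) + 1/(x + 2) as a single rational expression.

Common denominator (x - 3)(x + 2). Numerator: 8(x + 2) + 1(x - 3) = (8x + 16) + (x - 3) = 9x + 13
Result: (9x + 13)/[(x - 3)(x + 2)]


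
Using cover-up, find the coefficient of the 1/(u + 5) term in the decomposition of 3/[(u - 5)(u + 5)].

Cover (u + 5), set u=-5: 3/((u - 5) at u=-5) = 3/(-10) = -3/10


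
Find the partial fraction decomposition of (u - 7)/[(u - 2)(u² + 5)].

At u=2: α = (1·2 - 7)/(2² + 5) = -5/9. β = -α = 5/9, γ = 1 - 2·α = 19/9
Result: (-5/9)/(u - 2) + ((5/9)u + 19/9)/(u² + 5)


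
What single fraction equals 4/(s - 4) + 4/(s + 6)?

Common denominator (s - 4)(s + 6). Numerator: 4(s + 6) + 4(s - 4) = (4s + 24) + (4s - 16) = 8s + 8
Result: (8s + 8)/[(s - 4)(s + 6)]


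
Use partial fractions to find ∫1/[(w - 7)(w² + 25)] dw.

Cover-up at w=7: P = 1/(7²+25) = 1/74. Coeff matching: Q = -1/74, R = -7/74. Decomposition: (1/74)/(w - 7) - ((1/74)w + 7/74)/(w² + 25). Integrate: linear → ln, quadratic → (1/2)ln + arctan: (1/74) ln|(w - 7)| - (1/148) ln(w² + 25) - (7/370) arctan(w/5) + C


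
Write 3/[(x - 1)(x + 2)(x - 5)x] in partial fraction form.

Using Heaviside cover-up: (-1/4)/(x - 1) - (1/14)/(x + 2) + (3/140)/(x - 5) + (3/10)/x


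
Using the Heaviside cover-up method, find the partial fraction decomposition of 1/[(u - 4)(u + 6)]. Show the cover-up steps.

Cover (u - 4): set u=4, get A = 1/(4 + 6) = 1/10. Cover (u + 6): set u=-6, get B = 1/(-6 - 4) = -1/10.
Result: (1/10)/(u - 4) - (1/10)/(u + 6)


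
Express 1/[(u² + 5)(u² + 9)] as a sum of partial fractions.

Coefficient matching gives P = R = 0, Q = 1/(9-5) = 1/4, S = -Q = -1/4
Result: (1/4)/(u² + 5) - (1/4)/(u² + 9)


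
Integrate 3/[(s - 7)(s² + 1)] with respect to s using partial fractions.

Cover-up at s=7: P = 3/(7²+1) = 3/50. Coeff matching: Q = -3/50, R = -21/50. Decomposition: (3/50)/(s - 7) - ((3/50)s + 21/50)/(s² + 1). Integrate: linear → ln, quadratic → (1/2)ln + arctan: (3/50) ln|(s - 7)| - (3/100) ln(s² + 1) - (21/50) arctan(s) + C


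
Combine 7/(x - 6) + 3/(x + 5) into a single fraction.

Common denominator (x - 6)(x + 5). Numerator: 7(x + 5) + 3(x - 6) = (7x + 35) + (3x - 18) = 10x + 17
Result: (10x + 17)/[(x - 6)(x + 5)]


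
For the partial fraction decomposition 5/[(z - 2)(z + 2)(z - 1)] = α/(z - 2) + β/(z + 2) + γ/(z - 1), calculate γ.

Cover-up at z = 1: γ = 5/[(1 - 2)(1 + 2)] = 5/[(-1)(3)] = -5/3


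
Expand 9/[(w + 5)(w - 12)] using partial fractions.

9/(w + 5)(w - 12) = α/(w + 5) + β/(w - 12). α = 9/(-5 - 12) = -9/17, β = 9/(12 + 5) = 9/17
Result: (-9/17)/(w + 5) + (9/17)/(w - 12)


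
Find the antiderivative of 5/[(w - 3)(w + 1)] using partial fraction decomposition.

Decompose: 5/[(w - 3)(w + 1)] = (5/4)/(w - 3) - (5/4)/(w + 1). Integrate each term: (5/4) ln|(w - 3)| - (5/4) ln|(w + 1)| + C


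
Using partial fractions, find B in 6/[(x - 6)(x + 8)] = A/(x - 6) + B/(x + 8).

Cover-up at x = -8: B = 6/(-8 - 6) = -6/14 = -3/7


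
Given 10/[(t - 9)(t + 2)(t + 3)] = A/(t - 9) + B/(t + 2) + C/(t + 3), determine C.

Cover-up at t = -3: C = 10/[(-3 - 9)(-3 + 2)] = 10/[(-12)(-1)] = 10/12 = 5/6


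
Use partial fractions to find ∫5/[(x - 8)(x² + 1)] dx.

Cover-up at x=8: P = 5/(8²+1) = 1/13. Coeff matching: Q = -1/13, R = -8/13. Decomposition: (1/13)/(x - 8) - ((1/13)x + 8/13)/(x² + 1). Integrate: linear → ln, quadratic → (1/2)ln + arctan: (1/13) ln|(x - 8)| - (1/26) ln(x² + 1) - (8/13) arctan(x) + C


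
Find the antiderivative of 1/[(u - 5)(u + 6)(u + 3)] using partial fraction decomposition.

Cover-up: A = 1/88, B = 1/33, C = -1/24. Decomposition: (1/88)/(u - 5) + (1/33)/(u + 6) - (1/24)/(u + 3). Integrate each term: (1/88) ln|(u - 5)| + (1/33) ln|(u + 6)| - (1/24) ln|(u + 3)| + C


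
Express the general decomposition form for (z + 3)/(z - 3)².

Repeated linear factor: P/(z - 3) + Q/(z - 3)²
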